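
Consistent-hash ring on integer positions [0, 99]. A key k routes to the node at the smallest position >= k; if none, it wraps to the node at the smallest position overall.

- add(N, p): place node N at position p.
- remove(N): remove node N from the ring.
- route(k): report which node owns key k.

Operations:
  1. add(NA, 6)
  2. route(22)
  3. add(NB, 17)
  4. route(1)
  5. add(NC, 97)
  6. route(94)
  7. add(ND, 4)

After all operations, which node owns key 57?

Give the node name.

Answer: NC

Derivation:
Op 1: add NA@6 -> ring=[6:NA]
Op 2: route key 22: none >= 22, wrap to smallest pos 6 -> NA
Op 3: add NB@17 -> ring=[6:NA,17:NB]
Op 4: route key 1: smallest pos >= 1 is 6 -> NA
Op 5: add NC@97 -> ring=[6:NA,17:NB,97:NC]
Op 6: route key 94: smallest pos >= 94 is 97 -> NC
Op 7: add ND@4 -> ring=[4:ND,6:NA,17:NB,97:NC]
Final route key 57: smallest pos >= 57 is 97 -> NC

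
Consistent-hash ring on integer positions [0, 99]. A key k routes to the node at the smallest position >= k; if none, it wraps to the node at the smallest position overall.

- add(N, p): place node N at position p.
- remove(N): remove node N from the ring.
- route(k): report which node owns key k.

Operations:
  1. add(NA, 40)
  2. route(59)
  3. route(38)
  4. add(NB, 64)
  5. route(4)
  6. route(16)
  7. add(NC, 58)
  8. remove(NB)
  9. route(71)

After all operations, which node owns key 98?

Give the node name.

Answer: NA

Derivation:
Op 1: add NA@40 -> ring=[40:NA]
Op 2: route key 59: none >= 59, wrap to smallest pos 40 -> NA
Op 3: route key 38: smallest pos >= 38 is 40 -> NA
Op 4: add NB@64 -> ring=[40:NA,64:NB]
Op 5: route key 4: smallest pos >= 4 is 40 -> NA
Op 6: route key 16: smallest pos >= 16 is 40 -> NA
Op 7: add NC@58 -> ring=[40:NA,58:NC,64:NB]
Op 8: remove NB -> ring=[40:NA,58:NC]
Op 9: route key 71: none >= 71, wrap to smallest pos 40 -> NA
Final route key 98: none >= 98, wrap to smallest pos 40 -> NA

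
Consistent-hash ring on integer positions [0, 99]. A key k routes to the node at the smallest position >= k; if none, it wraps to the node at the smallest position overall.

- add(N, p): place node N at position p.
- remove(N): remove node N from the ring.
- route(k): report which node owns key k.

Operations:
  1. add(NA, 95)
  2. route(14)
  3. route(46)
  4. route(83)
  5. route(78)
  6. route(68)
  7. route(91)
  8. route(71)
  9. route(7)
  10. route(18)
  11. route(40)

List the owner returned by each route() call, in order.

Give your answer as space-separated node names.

Op 1: add NA@95 -> ring=[95:NA]
Op 2: route key 14: smallest pos >= 14 is 95 -> NA
Op 3: route key 46: smallest pos >= 46 is 95 -> NA
Op 4: route key 83: smallest pos >= 83 is 95 -> NA
Op 5: route key 78: smallest pos >= 78 is 95 -> NA
Op 6: route key 68: smallest pos >= 68 is 95 -> NA
Op 7: route key 91: smallest pos >= 91 is 95 -> NA
Op 8: route key 71: smallest pos >= 71 is 95 -> NA
Op 9: route key 7: smallest pos >= 7 is 95 -> NA
Op 10: route key 18: smallest pos >= 18 is 95 -> NA
Op 11: route key 40: smallest pos >= 40 is 95 -> NA

Answer: NA NA NA NA NA NA NA NA NA NA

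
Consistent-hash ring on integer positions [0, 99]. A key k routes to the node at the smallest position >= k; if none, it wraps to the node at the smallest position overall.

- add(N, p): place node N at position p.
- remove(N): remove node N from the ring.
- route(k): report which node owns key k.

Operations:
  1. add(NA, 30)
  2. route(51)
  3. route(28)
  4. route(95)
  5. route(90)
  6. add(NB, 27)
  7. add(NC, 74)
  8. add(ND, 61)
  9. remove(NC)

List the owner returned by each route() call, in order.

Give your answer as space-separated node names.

Op 1: add NA@30 -> ring=[30:NA]
Op 2: route key 51: none >= 51, wrap to smallest pos 30 -> NA
Op 3: route key 28: smallest pos >= 28 is 30 -> NA
Op 4: route key 95: none >= 95, wrap to smallest pos 30 -> NA
Op 5: route key 90: none >= 90, wrap to smallest pos 30 -> NA
Op 6: add NB@27 -> ring=[27:NB,30:NA]
Op 7: add NC@74 -> ring=[27:NB,30:NA,74:NC]
Op 8: add ND@61 -> ring=[27:NB,30:NA,61:ND,74:NC]
Op 9: remove NC -> ring=[27:NB,30:NA,61:ND]

Answer: NA NA NA NA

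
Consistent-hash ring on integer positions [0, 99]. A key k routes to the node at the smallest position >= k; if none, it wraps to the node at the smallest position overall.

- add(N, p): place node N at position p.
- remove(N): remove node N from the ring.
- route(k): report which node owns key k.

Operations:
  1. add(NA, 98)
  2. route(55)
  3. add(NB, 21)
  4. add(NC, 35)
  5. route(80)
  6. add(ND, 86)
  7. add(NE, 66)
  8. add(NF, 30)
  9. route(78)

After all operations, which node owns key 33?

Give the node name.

Answer: NC

Derivation:
Op 1: add NA@98 -> ring=[98:NA]
Op 2: route key 55: smallest pos >= 55 is 98 -> NA
Op 3: add NB@21 -> ring=[21:NB,98:NA]
Op 4: add NC@35 -> ring=[21:NB,35:NC,98:NA]
Op 5: route key 80: smallest pos >= 80 is 98 -> NA
Op 6: add ND@86 -> ring=[21:NB,35:NC,86:ND,98:NA]
Op 7: add NE@66 -> ring=[21:NB,35:NC,66:NE,86:ND,98:NA]
Op 8: add NF@30 -> ring=[21:NB,30:NF,35:NC,66:NE,86:ND,98:NA]
Op 9: route key 78: smallest pos >= 78 is 86 -> ND
Final route key 33: smallest pos >= 33 is 35 -> NC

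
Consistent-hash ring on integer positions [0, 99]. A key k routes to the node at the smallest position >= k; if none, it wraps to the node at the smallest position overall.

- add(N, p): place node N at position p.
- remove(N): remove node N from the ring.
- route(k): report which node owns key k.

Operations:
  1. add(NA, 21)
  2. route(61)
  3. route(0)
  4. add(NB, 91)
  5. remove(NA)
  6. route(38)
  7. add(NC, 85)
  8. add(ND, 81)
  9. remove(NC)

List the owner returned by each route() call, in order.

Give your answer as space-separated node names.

Op 1: add NA@21 -> ring=[21:NA]
Op 2: route key 61: none >= 61, wrap to smallest pos 21 -> NA
Op 3: route key 0: smallest pos >= 0 is 21 -> NA
Op 4: add NB@91 -> ring=[21:NA,91:NB]
Op 5: remove NA -> ring=[91:NB]
Op 6: route key 38: smallest pos >= 38 is 91 -> NB
Op 7: add NC@85 -> ring=[85:NC,91:NB]
Op 8: add ND@81 -> ring=[81:ND,85:NC,91:NB]
Op 9: remove NC -> ring=[81:ND,91:NB]

Answer: NA NA NB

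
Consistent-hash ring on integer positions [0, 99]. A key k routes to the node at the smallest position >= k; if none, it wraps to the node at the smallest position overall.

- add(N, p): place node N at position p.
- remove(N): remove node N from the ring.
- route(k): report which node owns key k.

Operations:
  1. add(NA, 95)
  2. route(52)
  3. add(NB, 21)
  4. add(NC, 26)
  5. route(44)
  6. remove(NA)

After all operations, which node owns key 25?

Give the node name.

Answer: NC

Derivation:
Op 1: add NA@95 -> ring=[95:NA]
Op 2: route key 52: smallest pos >= 52 is 95 -> NA
Op 3: add NB@21 -> ring=[21:NB,95:NA]
Op 4: add NC@26 -> ring=[21:NB,26:NC,95:NA]
Op 5: route key 44: smallest pos >= 44 is 95 -> NA
Op 6: remove NA -> ring=[21:NB,26:NC]
Final route key 25: smallest pos >= 25 is 26 -> NC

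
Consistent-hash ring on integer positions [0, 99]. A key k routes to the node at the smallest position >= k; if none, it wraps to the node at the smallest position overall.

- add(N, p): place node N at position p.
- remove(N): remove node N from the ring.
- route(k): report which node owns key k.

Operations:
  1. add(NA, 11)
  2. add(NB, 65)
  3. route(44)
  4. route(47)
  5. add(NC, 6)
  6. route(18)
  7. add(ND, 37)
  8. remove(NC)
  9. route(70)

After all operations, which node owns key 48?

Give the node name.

Op 1: add NA@11 -> ring=[11:NA]
Op 2: add NB@65 -> ring=[11:NA,65:NB]
Op 3: route key 44: smallest pos >= 44 is 65 -> NB
Op 4: route key 47: smallest pos >= 47 is 65 -> NB
Op 5: add NC@6 -> ring=[6:NC,11:NA,65:NB]
Op 6: route key 18: smallest pos >= 18 is 65 -> NB
Op 7: add ND@37 -> ring=[6:NC,11:NA,37:ND,65:NB]
Op 8: remove NC -> ring=[11:NA,37:ND,65:NB]
Op 9: route key 70: none >= 70, wrap to smallest pos 11 -> NA
Final route key 48: smallest pos >= 48 is 65 -> NB

Answer: NB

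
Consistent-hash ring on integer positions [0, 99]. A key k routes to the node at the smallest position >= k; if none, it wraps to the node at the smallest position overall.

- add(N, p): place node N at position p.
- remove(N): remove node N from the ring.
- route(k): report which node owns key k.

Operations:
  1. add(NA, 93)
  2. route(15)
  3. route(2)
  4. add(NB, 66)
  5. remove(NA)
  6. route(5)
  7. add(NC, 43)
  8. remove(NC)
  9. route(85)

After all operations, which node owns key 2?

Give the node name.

Answer: NB

Derivation:
Op 1: add NA@93 -> ring=[93:NA]
Op 2: route key 15: smallest pos >= 15 is 93 -> NA
Op 3: route key 2: smallest pos >= 2 is 93 -> NA
Op 4: add NB@66 -> ring=[66:NB,93:NA]
Op 5: remove NA -> ring=[66:NB]
Op 6: route key 5: smallest pos >= 5 is 66 -> NB
Op 7: add NC@43 -> ring=[43:NC,66:NB]
Op 8: remove NC -> ring=[66:NB]
Op 9: route key 85: none >= 85, wrap to smallest pos 66 -> NB
Final route key 2: smallest pos >= 2 is 66 -> NB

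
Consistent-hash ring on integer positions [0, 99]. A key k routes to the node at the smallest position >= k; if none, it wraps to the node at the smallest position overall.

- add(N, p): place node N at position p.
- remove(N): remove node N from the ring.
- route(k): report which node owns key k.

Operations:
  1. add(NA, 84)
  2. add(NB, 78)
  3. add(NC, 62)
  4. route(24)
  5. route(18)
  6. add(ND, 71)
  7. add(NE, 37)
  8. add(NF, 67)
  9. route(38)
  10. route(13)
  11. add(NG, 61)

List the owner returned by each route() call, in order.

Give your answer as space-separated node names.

Op 1: add NA@84 -> ring=[84:NA]
Op 2: add NB@78 -> ring=[78:NB,84:NA]
Op 3: add NC@62 -> ring=[62:NC,78:NB,84:NA]
Op 4: route key 24: smallest pos >= 24 is 62 -> NC
Op 5: route key 18: smallest pos >= 18 is 62 -> NC
Op 6: add ND@71 -> ring=[62:NC,71:ND,78:NB,84:NA]
Op 7: add NE@37 -> ring=[37:NE,62:NC,71:ND,78:NB,84:NA]
Op 8: add NF@67 -> ring=[37:NE,62:NC,67:NF,71:ND,78:NB,84:NA]
Op 9: route key 38: smallest pos >= 38 is 62 -> NC
Op 10: route key 13: smallest pos >= 13 is 37 -> NE
Op 11: add NG@61 -> ring=[37:NE,61:NG,62:NC,67:NF,71:ND,78:NB,84:NA]

Answer: NC NC NC NE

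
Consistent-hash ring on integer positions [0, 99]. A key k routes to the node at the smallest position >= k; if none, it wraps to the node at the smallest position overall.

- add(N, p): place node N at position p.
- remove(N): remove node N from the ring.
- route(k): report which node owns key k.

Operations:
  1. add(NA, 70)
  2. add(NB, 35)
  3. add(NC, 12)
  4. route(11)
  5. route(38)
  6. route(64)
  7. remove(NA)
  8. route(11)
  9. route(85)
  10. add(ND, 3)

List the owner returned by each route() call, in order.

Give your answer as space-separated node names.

Op 1: add NA@70 -> ring=[70:NA]
Op 2: add NB@35 -> ring=[35:NB,70:NA]
Op 3: add NC@12 -> ring=[12:NC,35:NB,70:NA]
Op 4: route key 11: smallest pos >= 11 is 12 -> NC
Op 5: route key 38: smallest pos >= 38 is 70 -> NA
Op 6: route key 64: smallest pos >= 64 is 70 -> NA
Op 7: remove NA -> ring=[12:NC,35:NB]
Op 8: route key 11: smallest pos >= 11 is 12 -> NC
Op 9: route key 85: none >= 85, wrap to smallest pos 12 -> NC
Op 10: add ND@3 -> ring=[3:ND,12:NC,35:NB]

Answer: NC NA NA NC NC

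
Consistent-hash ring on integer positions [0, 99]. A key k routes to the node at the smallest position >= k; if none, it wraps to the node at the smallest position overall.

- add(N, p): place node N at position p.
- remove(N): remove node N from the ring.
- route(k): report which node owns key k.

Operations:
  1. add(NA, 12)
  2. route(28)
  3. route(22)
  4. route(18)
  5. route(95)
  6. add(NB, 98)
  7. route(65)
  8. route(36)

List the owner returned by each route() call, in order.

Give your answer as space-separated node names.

Answer: NA NA NA NA NB NB

Derivation:
Op 1: add NA@12 -> ring=[12:NA]
Op 2: route key 28: none >= 28, wrap to smallest pos 12 -> NA
Op 3: route key 22: none >= 22, wrap to smallest pos 12 -> NA
Op 4: route key 18: none >= 18, wrap to smallest pos 12 -> NA
Op 5: route key 95: none >= 95, wrap to smallest pos 12 -> NA
Op 6: add NB@98 -> ring=[12:NA,98:NB]
Op 7: route key 65: smallest pos >= 65 is 98 -> NB
Op 8: route key 36: smallest pos >= 36 is 98 -> NB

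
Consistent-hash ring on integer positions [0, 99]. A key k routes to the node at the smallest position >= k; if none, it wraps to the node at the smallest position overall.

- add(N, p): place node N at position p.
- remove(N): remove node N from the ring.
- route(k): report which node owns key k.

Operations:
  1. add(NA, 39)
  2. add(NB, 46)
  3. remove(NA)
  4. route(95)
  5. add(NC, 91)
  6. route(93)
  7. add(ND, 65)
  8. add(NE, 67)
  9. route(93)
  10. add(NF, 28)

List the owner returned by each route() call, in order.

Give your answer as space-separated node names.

Answer: NB NB NB

Derivation:
Op 1: add NA@39 -> ring=[39:NA]
Op 2: add NB@46 -> ring=[39:NA,46:NB]
Op 3: remove NA -> ring=[46:NB]
Op 4: route key 95: none >= 95, wrap to smallest pos 46 -> NB
Op 5: add NC@91 -> ring=[46:NB,91:NC]
Op 6: route key 93: none >= 93, wrap to smallest pos 46 -> NB
Op 7: add ND@65 -> ring=[46:NB,65:ND,91:NC]
Op 8: add NE@67 -> ring=[46:NB,65:ND,67:NE,91:NC]
Op 9: route key 93: none >= 93, wrap to smallest pos 46 -> NB
Op 10: add NF@28 -> ring=[28:NF,46:NB,65:ND,67:NE,91:NC]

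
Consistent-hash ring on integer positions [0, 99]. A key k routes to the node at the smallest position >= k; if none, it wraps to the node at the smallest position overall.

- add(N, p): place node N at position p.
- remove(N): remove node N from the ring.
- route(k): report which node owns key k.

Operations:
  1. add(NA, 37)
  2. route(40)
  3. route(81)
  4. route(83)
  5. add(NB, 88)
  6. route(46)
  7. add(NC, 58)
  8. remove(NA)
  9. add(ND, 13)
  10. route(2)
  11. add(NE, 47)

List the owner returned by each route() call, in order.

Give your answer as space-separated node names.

Answer: NA NA NA NB ND

Derivation:
Op 1: add NA@37 -> ring=[37:NA]
Op 2: route key 40: none >= 40, wrap to smallest pos 37 -> NA
Op 3: route key 81: none >= 81, wrap to smallest pos 37 -> NA
Op 4: route key 83: none >= 83, wrap to smallest pos 37 -> NA
Op 5: add NB@88 -> ring=[37:NA,88:NB]
Op 6: route key 46: smallest pos >= 46 is 88 -> NB
Op 7: add NC@58 -> ring=[37:NA,58:NC,88:NB]
Op 8: remove NA -> ring=[58:NC,88:NB]
Op 9: add ND@13 -> ring=[13:ND,58:NC,88:NB]
Op 10: route key 2: smallest pos >= 2 is 13 -> ND
Op 11: add NE@47 -> ring=[13:ND,47:NE,58:NC,88:NB]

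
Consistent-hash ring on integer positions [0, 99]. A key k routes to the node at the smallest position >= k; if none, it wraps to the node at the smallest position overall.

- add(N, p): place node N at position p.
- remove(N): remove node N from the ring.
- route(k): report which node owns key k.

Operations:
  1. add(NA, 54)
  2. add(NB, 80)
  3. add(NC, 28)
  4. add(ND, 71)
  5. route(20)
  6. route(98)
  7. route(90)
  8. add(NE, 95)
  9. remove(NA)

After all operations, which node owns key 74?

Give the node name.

Op 1: add NA@54 -> ring=[54:NA]
Op 2: add NB@80 -> ring=[54:NA,80:NB]
Op 3: add NC@28 -> ring=[28:NC,54:NA,80:NB]
Op 4: add ND@71 -> ring=[28:NC,54:NA,71:ND,80:NB]
Op 5: route key 20: smallest pos >= 20 is 28 -> NC
Op 6: route key 98: none >= 98, wrap to smallest pos 28 -> NC
Op 7: route key 90: none >= 90, wrap to smallest pos 28 -> NC
Op 8: add NE@95 -> ring=[28:NC,54:NA,71:ND,80:NB,95:NE]
Op 9: remove NA -> ring=[28:NC,71:ND,80:NB,95:NE]
Final route key 74: smallest pos >= 74 is 80 -> NB

Answer: NB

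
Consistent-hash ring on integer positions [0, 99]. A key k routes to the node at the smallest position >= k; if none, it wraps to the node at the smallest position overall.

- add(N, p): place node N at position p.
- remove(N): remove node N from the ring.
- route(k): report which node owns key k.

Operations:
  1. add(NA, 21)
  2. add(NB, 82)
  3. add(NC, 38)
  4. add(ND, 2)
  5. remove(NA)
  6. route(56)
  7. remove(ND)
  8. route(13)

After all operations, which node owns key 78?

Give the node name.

Op 1: add NA@21 -> ring=[21:NA]
Op 2: add NB@82 -> ring=[21:NA,82:NB]
Op 3: add NC@38 -> ring=[21:NA,38:NC,82:NB]
Op 4: add ND@2 -> ring=[2:ND,21:NA,38:NC,82:NB]
Op 5: remove NA -> ring=[2:ND,38:NC,82:NB]
Op 6: route key 56: smallest pos >= 56 is 82 -> NB
Op 7: remove ND -> ring=[38:NC,82:NB]
Op 8: route key 13: smallest pos >= 13 is 38 -> NC
Final route key 78: smallest pos >= 78 is 82 -> NB

Answer: NB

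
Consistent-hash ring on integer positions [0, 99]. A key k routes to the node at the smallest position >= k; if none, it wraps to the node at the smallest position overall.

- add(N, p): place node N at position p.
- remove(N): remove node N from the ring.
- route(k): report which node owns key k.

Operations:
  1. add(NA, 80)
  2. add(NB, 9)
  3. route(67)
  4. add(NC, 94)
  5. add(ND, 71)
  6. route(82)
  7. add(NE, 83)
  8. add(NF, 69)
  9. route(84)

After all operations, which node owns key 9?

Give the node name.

Answer: NB

Derivation:
Op 1: add NA@80 -> ring=[80:NA]
Op 2: add NB@9 -> ring=[9:NB,80:NA]
Op 3: route key 67: smallest pos >= 67 is 80 -> NA
Op 4: add NC@94 -> ring=[9:NB,80:NA,94:NC]
Op 5: add ND@71 -> ring=[9:NB,71:ND,80:NA,94:NC]
Op 6: route key 82: smallest pos >= 82 is 94 -> NC
Op 7: add NE@83 -> ring=[9:NB,71:ND,80:NA,83:NE,94:NC]
Op 8: add NF@69 -> ring=[9:NB,69:NF,71:ND,80:NA,83:NE,94:NC]
Op 9: route key 84: smallest pos >= 84 is 94 -> NC
Final route key 9: smallest pos >= 9 is 9 -> NB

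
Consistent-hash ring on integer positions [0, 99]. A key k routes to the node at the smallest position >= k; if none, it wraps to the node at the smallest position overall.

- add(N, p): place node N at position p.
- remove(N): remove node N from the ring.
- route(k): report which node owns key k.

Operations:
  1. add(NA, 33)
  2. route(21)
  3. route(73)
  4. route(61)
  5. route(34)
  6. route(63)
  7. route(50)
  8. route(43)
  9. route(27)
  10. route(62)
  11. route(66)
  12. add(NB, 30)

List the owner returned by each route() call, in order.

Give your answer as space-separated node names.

Answer: NA NA NA NA NA NA NA NA NA NA

Derivation:
Op 1: add NA@33 -> ring=[33:NA]
Op 2: route key 21: smallest pos >= 21 is 33 -> NA
Op 3: route key 73: none >= 73, wrap to smallest pos 33 -> NA
Op 4: route key 61: none >= 61, wrap to smallest pos 33 -> NA
Op 5: route key 34: none >= 34, wrap to smallest pos 33 -> NA
Op 6: route key 63: none >= 63, wrap to smallest pos 33 -> NA
Op 7: route key 50: none >= 50, wrap to smallest pos 33 -> NA
Op 8: route key 43: none >= 43, wrap to smallest pos 33 -> NA
Op 9: route key 27: smallest pos >= 27 is 33 -> NA
Op 10: route key 62: none >= 62, wrap to smallest pos 33 -> NA
Op 11: route key 66: none >= 66, wrap to smallest pos 33 -> NA
Op 12: add NB@30 -> ring=[30:NB,33:NA]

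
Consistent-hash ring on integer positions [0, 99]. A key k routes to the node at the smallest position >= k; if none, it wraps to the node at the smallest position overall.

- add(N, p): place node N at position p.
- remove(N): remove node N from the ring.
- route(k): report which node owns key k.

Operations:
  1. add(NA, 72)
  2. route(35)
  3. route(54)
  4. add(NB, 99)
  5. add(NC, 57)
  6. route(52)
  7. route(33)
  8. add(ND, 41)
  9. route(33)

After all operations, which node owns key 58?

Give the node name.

Op 1: add NA@72 -> ring=[72:NA]
Op 2: route key 35: smallest pos >= 35 is 72 -> NA
Op 3: route key 54: smallest pos >= 54 is 72 -> NA
Op 4: add NB@99 -> ring=[72:NA,99:NB]
Op 5: add NC@57 -> ring=[57:NC,72:NA,99:NB]
Op 6: route key 52: smallest pos >= 52 is 57 -> NC
Op 7: route key 33: smallest pos >= 33 is 57 -> NC
Op 8: add ND@41 -> ring=[41:ND,57:NC,72:NA,99:NB]
Op 9: route key 33: smallest pos >= 33 is 41 -> ND
Final route key 58: smallest pos >= 58 is 72 -> NA

Answer: NA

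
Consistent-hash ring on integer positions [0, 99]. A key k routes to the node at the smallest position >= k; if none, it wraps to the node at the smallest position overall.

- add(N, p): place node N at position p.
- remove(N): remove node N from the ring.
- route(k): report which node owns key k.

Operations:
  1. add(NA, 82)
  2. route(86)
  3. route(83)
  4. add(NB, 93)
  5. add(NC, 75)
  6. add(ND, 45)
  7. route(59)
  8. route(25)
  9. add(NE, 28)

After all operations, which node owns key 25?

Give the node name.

Op 1: add NA@82 -> ring=[82:NA]
Op 2: route key 86: none >= 86, wrap to smallest pos 82 -> NA
Op 3: route key 83: none >= 83, wrap to smallest pos 82 -> NA
Op 4: add NB@93 -> ring=[82:NA,93:NB]
Op 5: add NC@75 -> ring=[75:NC,82:NA,93:NB]
Op 6: add ND@45 -> ring=[45:ND,75:NC,82:NA,93:NB]
Op 7: route key 59: smallest pos >= 59 is 75 -> NC
Op 8: route key 25: smallest pos >= 25 is 45 -> ND
Op 9: add NE@28 -> ring=[28:NE,45:ND,75:NC,82:NA,93:NB]
Final route key 25: smallest pos >= 25 is 28 -> NE

Answer: NE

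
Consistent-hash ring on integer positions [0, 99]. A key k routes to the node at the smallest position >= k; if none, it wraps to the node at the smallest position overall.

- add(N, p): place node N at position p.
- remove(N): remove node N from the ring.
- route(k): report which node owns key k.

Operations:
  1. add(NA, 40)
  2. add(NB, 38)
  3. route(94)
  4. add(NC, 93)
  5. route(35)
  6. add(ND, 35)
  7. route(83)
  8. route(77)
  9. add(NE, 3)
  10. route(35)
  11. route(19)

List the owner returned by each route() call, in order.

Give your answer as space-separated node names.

Op 1: add NA@40 -> ring=[40:NA]
Op 2: add NB@38 -> ring=[38:NB,40:NA]
Op 3: route key 94: none >= 94, wrap to smallest pos 38 -> NB
Op 4: add NC@93 -> ring=[38:NB,40:NA,93:NC]
Op 5: route key 35: smallest pos >= 35 is 38 -> NB
Op 6: add ND@35 -> ring=[35:ND,38:NB,40:NA,93:NC]
Op 7: route key 83: smallest pos >= 83 is 93 -> NC
Op 8: route key 77: smallest pos >= 77 is 93 -> NC
Op 9: add NE@3 -> ring=[3:NE,35:ND,38:NB,40:NA,93:NC]
Op 10: route key 35: smallest pos >= 35 is 35 -> ND
Op 11: route key 19: smallest pos >= 19 is 35 -> ND

Answer: NB NB NC NC ND ND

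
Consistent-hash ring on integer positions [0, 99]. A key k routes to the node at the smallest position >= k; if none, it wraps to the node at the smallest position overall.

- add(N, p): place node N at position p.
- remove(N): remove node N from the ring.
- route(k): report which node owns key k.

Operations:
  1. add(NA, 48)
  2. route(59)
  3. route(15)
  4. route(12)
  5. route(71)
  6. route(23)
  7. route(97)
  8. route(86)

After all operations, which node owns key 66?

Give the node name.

Answer: NA

Derivation:
Op 1: add NA@48 -> ring=[48:NA]
Op 2: route key 59: none >= 59, wrap to smallest pos 48 -> NA
Op 3: route key 15: smallest pos >= 15 is 48 -> NA
Op 4: route key 12: smallest pos >= 12 is 48 -> NA
Op 5: route key 71: none >= 71, wrap to smallest pos 48 -> NA
Op 6: route key 23: smallest pos >= 23 is 48 -> NA
Op 7: route key 97: none >= 97, wrap to smallest pos 48 -> NA
Op 8: route key 86: none >= 86, wrap to smallest pos 48 -> NA
Final route key 66: none >= 66, wrap to smallest pos 48 -> NA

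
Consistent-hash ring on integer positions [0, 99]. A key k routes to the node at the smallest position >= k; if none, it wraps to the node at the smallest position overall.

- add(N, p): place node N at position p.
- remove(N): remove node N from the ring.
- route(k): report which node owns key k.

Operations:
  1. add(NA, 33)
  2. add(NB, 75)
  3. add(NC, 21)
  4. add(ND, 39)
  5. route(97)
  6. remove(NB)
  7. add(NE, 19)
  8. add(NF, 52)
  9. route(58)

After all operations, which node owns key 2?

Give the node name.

Op 1: add NA@33 -> ring=[33:NA]
Op 2: add NB@75 -> ring=[33:NA,75:NB]
Op 3: add NC@21 -> ring=[21:NC,33:NA,75:NB]
Op 4: add ND@39 -> ring=[21:NC,33:NA,39:ND,75:NB]
Op 5: route key 97: none >= 97, wrap to smallest pos 21 -> NC
Op 6: remove NB -> ring=[21:NC,33:NA,39:ND]
Op 7: add NE@19 -> ring=[19:NE,21:NC,33:NA,39:ND]
Op 8: add NF@52 -> ring=[19:NE,21:NC,33:NA,39:ND,52:NF]
Op 9: route key 58: none >= 58, wrap to smallest pos 19 -> NE
Final route key 2: smallest pos >= 2 is 19 -> NE

Answer: NE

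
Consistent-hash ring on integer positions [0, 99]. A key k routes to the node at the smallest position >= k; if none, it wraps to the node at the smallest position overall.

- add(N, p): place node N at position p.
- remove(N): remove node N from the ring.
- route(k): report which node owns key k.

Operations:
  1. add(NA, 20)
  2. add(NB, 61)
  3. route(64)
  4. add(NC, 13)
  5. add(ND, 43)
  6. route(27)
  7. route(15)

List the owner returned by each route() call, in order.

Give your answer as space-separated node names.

Answer: NA ND NA

Derivation:
Op 1: add NA@20 -> ring=[20:NA]
Op 2: add NB@61 -> ring=[20:NA,61:NB]
Op 3: route key 64: none >= 64, wrap to smallest pos 20 -> NA
Op 4: add NC@13 -> ring=[13:NC,20:NA,61:NB]
Op 5: add ND@43 -> ring=[13:NC,20:NA,43:ND,61:NB]
Op 6: route key 27: smallest pos >= 27 is 43 -> ND
Op 7: route key 15: smallest pos >= 15 is 20 -> NA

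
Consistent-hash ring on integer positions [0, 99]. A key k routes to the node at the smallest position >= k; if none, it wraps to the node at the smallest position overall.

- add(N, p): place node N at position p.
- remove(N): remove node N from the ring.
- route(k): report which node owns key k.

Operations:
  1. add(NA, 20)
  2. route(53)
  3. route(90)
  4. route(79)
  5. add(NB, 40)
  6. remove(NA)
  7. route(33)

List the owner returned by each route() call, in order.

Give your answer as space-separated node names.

Op 1: add NA@20 -> ring=[20:NA]
Op 2: route key 53: none >= 53, wrap to smallest pos 20 -> NA
Op 3: route key 90: none >= 90, wrap to smallest pos 20 -> NA
Op 4: route key 79: none >= 79, wrap to smallest pos 20 -> NA
Op 5: add NB@40 -> ring=[20:NA,40:NB]
Op 6: remove NA -> ring=[40:NB]
Op 7: route key 33: smallest pos >= 33 is 40 -> NB

Answer: NA NA NA NB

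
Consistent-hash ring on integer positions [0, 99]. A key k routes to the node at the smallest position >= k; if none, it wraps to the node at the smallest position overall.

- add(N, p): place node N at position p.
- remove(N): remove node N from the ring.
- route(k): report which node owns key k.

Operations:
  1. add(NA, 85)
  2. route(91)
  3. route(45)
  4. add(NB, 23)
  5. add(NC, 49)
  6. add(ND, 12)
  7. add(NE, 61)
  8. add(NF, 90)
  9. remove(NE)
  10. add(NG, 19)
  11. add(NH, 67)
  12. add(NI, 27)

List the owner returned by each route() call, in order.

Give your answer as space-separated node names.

Answer: NA NA

Derivation:
Op 1: add NA@85 -> ring=[85:NA]
Op 2: route key 91: none >= 91, wrap to smallest pos 85 -> NA
Op 3: route key 45: smallest pos >= 45 is 85 -> NA
Op 4: add NB@23 -> ring=[23:NB,85:NA]
Op 5: add NC@49 -> ring=[23:NB,49:NC,85:NA]
Op 6: add ND@12 -> ring=[12:ND,23:NB,49:NC,85:NA]
Op 7: add NE@61 -> ring=[12:ND,23:NB,49:NC,61:NE,85:NA]
Op 8: add NF@90 -> ring=[12:ND,23:NB,49:NC,61:NE,85:NA,90:NF]
Op 9: remove NE -> ring=[12:ND,23:NB,49:NC,85:NA,90:NF]
Op 10: add NG@19 -> ring=[12:ND,19:NG,23:NB,49:NC,85:NA,90:NF]
Op 11: add NH@67 -> ring=[12:ND,19:NG,23:NB,49:NC,67:NH,85:NA,90:NF]
Op 12: add NI@27 -> ring=[12:ND,19:NG,23:NB,27:NI,49:NC,67:NH,85:NA,90:NF]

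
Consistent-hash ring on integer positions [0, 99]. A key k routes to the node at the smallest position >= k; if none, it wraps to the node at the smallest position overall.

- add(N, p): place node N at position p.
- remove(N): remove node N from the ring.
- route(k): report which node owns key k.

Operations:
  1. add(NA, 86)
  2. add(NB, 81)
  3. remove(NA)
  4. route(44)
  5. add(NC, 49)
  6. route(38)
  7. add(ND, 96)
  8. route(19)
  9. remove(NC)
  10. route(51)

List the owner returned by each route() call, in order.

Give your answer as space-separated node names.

Answer: NB NC NC NB

Derivation:
Op 1: add NA@86 -> ring=[86:NA]
Op 2: add NB@81 -> ring=[81:NB,86:NA]
Op 3: remove NA -> ring=[81:NB]
Op 4: route key 44: smallest pos >= 44 is 81 -> NB
Op 5: add NC@49 -> ring=[49:NC,81:NB]
Op 6: route key 38: smallest pos >= 38 is 49 -> NC
Op 7: add ND@96 -> ring=[49:NC,81:NB,96:ND]
Op 8: route key 19: smallest pos >= 19 is 49 -> NC
Op 9: remove NC -> ring=[81:NB,96:ND]
Op 10: route key 51: smallest pos >= 51 is 81 -> NB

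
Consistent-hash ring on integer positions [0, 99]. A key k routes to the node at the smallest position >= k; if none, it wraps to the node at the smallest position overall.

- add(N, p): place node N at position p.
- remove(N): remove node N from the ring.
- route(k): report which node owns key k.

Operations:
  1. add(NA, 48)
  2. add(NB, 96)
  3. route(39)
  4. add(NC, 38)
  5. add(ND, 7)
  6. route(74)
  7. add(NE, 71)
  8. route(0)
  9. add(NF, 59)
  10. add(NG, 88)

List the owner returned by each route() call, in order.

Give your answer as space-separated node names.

Answer: NA NB ND

Derivation:
Op 1: add NA@48 -> ring=[48:NA]
Op 2: add NB@96 -> ring=[48:NA,96:NB]
Op 3: route key 39: smallest pos >= 39 is 48 -> NA
Op 4: add NC@38 -> ring=[38:NC,48:NA,96:NB]
Op 5: add ND@7 -> ring=[7:ND,38:NC,48:NA,96:NB]
Op 6: route key 74: smallest pos >= 74 is 96 -> NB
Op 7: add NE@71 -> ring=[7:ND,38:NC,48:NA,71:NE,96:NB]
Op 8: route key 0: smallest pos >= 0 is 7 -> ND
Op 9: add NF@59 -> ring=[7:ND,38:NC,48:NA,59:NF,71:NE,96:NB]
Op 10: add NG@88 -> ring=[7:ND,38:NC,48:NA,59:NF,71:NE,88:NG,96:NB]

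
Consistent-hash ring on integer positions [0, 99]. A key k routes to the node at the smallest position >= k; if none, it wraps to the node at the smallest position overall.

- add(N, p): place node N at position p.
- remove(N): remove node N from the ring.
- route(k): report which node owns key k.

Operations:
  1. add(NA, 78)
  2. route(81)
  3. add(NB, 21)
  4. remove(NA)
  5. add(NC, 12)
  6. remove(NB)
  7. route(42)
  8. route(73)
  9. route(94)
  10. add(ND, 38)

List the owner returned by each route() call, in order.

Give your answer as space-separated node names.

Op 1: add NA@78 -> ring=[78:NA]
Op 2: route key 81: none >= 81, wrap to smallest pos 78 -> NA
Op 3: add NB@21 -> ring=[21:NB,78:NA]
Op 4: remove NA -> ring=[21:NB]
Op 5: add NC@12 -> ring=[12:NC,21:NB]
Op 6: remove NB -> ring=[12:NC]
Op 7: route key 42: none >= 42, wrap to smallest pos 12 -> NC
Op 8: route key 73: none >= 73, wrap to smallest pos 12 -> NC
Op 9: route key 94: none >= 94, wrap to smallest pos 12 -> NC
Op 10: add ND@38 -> ring=[12:NC,38:ND]

Answer: NA NC NC NC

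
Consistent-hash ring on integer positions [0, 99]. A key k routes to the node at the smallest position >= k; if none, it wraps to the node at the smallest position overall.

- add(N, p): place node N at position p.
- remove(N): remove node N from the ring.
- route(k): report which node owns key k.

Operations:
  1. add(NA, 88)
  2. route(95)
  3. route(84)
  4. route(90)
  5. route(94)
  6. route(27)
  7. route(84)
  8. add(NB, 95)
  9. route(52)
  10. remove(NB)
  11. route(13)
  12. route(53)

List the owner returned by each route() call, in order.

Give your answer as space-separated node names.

Op 1: add NA@88 -> ring=[88:NA]
Op 2: route key 95: none >= 95, wrap to smallest pos 88 -> NA
Op 3: route key 84: smallest pos >= 84 is 88 -> NA
Op 4: route key 90: none >= 90, wrap to smallest pos 88 -> NA
Op 5: route key 94: none >= 94, wrap to smallest pos 88 -> NA
Op 6: route key 27: smallest pos >= 27 is 88 -> NA
Op 7: route key 84: smallest pos >= 84 is 88 -> NA
Op 8: add NB@95 -> ring=[88:NA,95:NB]
Op 9: route key 52: smallest pos >= 52 is 88 -> NA
Op 10: remove NB -> ring=[88:NA]
Op 11: route key 13: smallest pos >= 13 is 88 -> NA
Op 12: route key 53: smallest pos >= 53 is 88 -> NA

Answer: NA NA NA NA NA NA NA NA NA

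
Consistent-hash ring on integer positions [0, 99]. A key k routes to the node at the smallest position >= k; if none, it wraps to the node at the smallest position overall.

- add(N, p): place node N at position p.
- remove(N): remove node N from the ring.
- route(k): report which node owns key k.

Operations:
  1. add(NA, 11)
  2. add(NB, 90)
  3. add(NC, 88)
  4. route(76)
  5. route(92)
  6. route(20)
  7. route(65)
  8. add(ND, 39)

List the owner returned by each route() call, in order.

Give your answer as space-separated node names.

Op 1: add NA@11 -> ring=[11:NA]
Op 2: add NB@90 -> ring=[11:NA,90:NB]
Op 3: add NC@88 -> ring=[11:NA,88:NC,90:NB]
Op 4: route key 76: smallest pos >= 76 is 88 -> NC
Op 5: route key 92: none >= 92, wrap to smallest pos 11 -> NA
Op 6: route key 20: smallest pos >= 20 is 88 -> NC
Op 7: route key 65: smallest pos >= 65 is 88 -> NC
Op 8: add ND@39 -> ring=[11:NA,39:ND,88:NC,90:NB]

Answer: NC NA NC NC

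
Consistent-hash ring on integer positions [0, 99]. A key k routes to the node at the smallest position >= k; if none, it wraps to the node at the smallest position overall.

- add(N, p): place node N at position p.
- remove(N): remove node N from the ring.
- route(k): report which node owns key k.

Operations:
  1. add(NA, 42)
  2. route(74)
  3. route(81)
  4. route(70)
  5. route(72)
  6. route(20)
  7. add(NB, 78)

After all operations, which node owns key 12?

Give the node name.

Answer: NA

Derivation:
Op 1: add NA@42 -> ring=[42:NA]
Op 2: route key 74: none >= 74, wrap to smallest pos 42 -> NA
Op 3: route key 81: none >= 81, wrap to smallest pos 42 -> NA
Op 4: route key 70: none >= 70, wrap to smallest pos 42 -> NA
Op 5: route key 72: none >= 72, wrap to smallest pos 42 -> NA
Op 6: route key 20: smallest pos >= 20 is 42 -> NA
Op 7: add NB@78 -> ring=[42:NA,78:NB]
Final route key 12: smallest pos >= 12 is 42 -> NA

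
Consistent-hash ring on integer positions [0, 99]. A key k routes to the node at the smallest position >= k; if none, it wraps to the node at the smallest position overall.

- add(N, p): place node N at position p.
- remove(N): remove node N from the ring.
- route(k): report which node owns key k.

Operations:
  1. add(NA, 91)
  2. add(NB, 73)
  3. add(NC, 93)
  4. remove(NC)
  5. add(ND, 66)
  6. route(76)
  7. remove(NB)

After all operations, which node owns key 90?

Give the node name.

Answer: NA

Derivation:
Op 1: add NA@91 -> ring=[91:NA]
Op 2: add NB@73 -> ring=[73:NB,91:NA]
Op 3: add NC@93 -> ring=[73:NB,91:NA,93:NC]
Op 4: remove NC -> ring=[73:NB,91:NA]
Op 5: add ND@66 -> ring=[66:ND,73:NB,91:NA]
Op 6: route key 76: smallest pos >= 76 is 91 -> NA
Op 7: remove NB -> ring=[66:ND,91:NA]
Final route key 90: smallest pos >= 90 is 91 -> NA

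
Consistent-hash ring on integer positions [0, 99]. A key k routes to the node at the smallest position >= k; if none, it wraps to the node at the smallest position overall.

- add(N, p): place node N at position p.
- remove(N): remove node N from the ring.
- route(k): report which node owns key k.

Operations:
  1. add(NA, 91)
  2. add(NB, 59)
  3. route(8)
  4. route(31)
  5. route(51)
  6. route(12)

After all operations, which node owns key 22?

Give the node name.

Answer: NB

Derivation:
Op 1: add NA@91 -> ring=[91:NA]
Op 2: add NB@59 -> ring=[59:NB,91:NA]
Op 3: route key 8: smallest pos >= 8 is 59 -> NB
Op 4: route key 31: smallest pos >= 31 is 59 -> NB
Op 5: route key 51: smallest pos >= 51 is 59 -> NB
Op 6: route key 12: smallest pos >= 12 is 59 -> NB
Final route key 22: smallest pos >= 22 is 59 -> NB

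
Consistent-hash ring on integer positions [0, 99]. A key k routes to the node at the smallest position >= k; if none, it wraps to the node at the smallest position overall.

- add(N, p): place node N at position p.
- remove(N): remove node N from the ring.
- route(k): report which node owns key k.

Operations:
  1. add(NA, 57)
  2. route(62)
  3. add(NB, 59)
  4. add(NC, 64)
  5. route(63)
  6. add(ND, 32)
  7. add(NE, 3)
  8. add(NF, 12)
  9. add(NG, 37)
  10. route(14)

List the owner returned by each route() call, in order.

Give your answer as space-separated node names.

Answer: NA NC ND

Derivation:
Op 1: add NA@57 -> ring=[57:NA]
Op 2: route key 62: none >= 62, wrap to smallest pos 57 -> NA
Op 3: add NB@59 -> ring=[57:NA,59:NB]
Op 4: add NC@64 -> ring=[57:NA,59:NB,64:NC]
Op 5: route key 63: smallest pos >= 63 is 64 -> NC
Op 6: add ND@32 -> ring=[32:ND,57:NA,59:NB,64:NC]
Op 7: add NE@3 -> ring=[3:NE,32:ND,57:NA,59:NB,64:NC]
Op 8: add NF@12 -> ring=[3:NE,12:NF,32:ND,57:NA,59:NB,64:NC]
Op 9: add NG@37 -> ring=[3:NE,12:NF,32:ND,37:NG,57:NA,59:NB,64:NC]
Op 10: route key 14: smallest pos >= 14 is 32 -> ND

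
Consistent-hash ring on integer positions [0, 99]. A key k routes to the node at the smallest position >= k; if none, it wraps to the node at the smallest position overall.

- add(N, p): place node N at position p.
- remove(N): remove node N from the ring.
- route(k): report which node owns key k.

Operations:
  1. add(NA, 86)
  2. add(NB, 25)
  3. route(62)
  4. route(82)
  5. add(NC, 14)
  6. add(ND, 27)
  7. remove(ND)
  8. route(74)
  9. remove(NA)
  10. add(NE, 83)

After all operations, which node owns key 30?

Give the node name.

Answer: NE

Derivation:
Op 1: add NA@86 -> ring=[86:NA]
Op 2: add NB@25 -> ring=[25:NB,86:NA]
Op 3: route key 62: smallest pos >= 62 is 86 -> NA
Op 4: route key 82: smallest pos >= 82 is 86 -> NA
Op 5: add NC@14 -> ring=[14:NC,25:NB,86:NA]
Op 6: add ND@27 -> ring=[14:NC,25:NB,27:ND,86:NA]
Op 7: remove ND -> ring=[14:NC,25:NB,86:NA]
Op 8: route key 74: smallest pos >= 74 is 86 -> NA
Op 9: remove NA -> ring=[14:NC,25:NB]
Op 10: add NE@83 -> ring=[14:NC,25:NB,83:NE]
Final route key 30: smallest pos >= 30 is 83 -> NE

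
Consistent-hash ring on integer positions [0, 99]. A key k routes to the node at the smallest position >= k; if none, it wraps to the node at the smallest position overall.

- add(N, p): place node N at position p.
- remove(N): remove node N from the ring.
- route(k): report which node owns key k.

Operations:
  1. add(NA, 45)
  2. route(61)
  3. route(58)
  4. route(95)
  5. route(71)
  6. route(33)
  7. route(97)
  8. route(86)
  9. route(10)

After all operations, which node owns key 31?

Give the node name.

Answer: NA

Derivation:
Op 1: add NA@45 -> ring=[45:NA]
Op 2: route key 61: none >= 61, wrap to smallest pos 45 -> NA
Op 3: route key 58: none >= 58, wrap to smallest pos 45 -> NA
Op 4: route key 95: none >= 95, wrap to smallest pos 45 -> NA
Op 5: route key 71: none >= 71, wrap to smallest pos 45 -> NA
Op 6: route key 33: smallest pos >= 33 is 45 -> NA
Op 7: route key 97: none >= 97, wrap to smallest pos 45 -> NA
Op 8: route key 86: none >= 86, wrap to smallest pos 45 -> NA
Op 9: route key 10: smallest pos >= 10 is 45 -> NA
Final route key 31: smallest pos >= 31 is 45 -> NA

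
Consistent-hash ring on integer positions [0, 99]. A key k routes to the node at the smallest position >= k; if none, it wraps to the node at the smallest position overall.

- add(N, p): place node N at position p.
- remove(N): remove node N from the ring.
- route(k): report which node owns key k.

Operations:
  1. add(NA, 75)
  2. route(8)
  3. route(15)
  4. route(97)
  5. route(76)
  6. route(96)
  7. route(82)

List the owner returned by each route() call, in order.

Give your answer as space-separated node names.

Op 1: add NA@75 -> ring=[75:NA]
Op 2: route key 8: smallest pos >= 8 is 75 -> NA
Op 3: route key 15: smallest pos >= 15 is 75 -> NA
Op 4: route key 97: none >= 97, wrap to smallest pos 75 -> NA
Op 5: route key 76: none >= 76, wrap to smallest pos 75 -> NA
Op 6: route key 96: none >= 96, wrap to smallest pos 75 -> NA
Op 7: route key 82: none >= 82, wrap to smallest pos 75 -> NA

Answer: NA NA NA NA NA NA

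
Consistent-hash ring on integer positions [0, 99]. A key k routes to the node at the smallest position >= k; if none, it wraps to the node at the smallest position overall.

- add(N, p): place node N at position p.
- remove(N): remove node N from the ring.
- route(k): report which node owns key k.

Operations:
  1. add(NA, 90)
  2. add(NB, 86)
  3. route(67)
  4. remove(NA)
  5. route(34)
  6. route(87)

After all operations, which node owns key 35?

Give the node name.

Answer: NB

Derivation:
Op 1: add NA@90 -> ring=[90:NA]
Op 2: add NB@86 -> ring=[86:NB,90:NA]
Op 3: route key 67: smallest pos >= 67 is 86 -> NB
Op 4: remove NA -> ring=[86:NB]
Op 5: route key 34: smallest pos >= 34 is 86 -> NB
Op 6: route key 87: none >= 87, wrap to smallest pos 86 -> NB
Final route key 35: smallest pos >= 35 is 86 -> NB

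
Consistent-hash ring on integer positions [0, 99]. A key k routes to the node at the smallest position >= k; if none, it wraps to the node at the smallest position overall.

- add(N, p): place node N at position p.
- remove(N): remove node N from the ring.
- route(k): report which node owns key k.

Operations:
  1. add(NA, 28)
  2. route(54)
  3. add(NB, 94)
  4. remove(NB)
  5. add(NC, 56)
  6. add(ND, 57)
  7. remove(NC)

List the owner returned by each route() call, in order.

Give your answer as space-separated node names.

Op 1: add NA@28 -> ring=[28:NA]
Op 2: route key 54: none >= 54, wrap to smallest pos 28 -> NA
Op 3: add NB@94 -> ring=[28:NA,94:NB]
Op 4: remove NB -> ring=[28:NA]
Op 5: add NC@56 -> ring=[28:NA,56:NC]
Op 6: add ND@57 -> ring=[28:NA,56:NC,57:ND]
Op 7: remove NC -> ring=[28:NA,57:ND]

Answer: NA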